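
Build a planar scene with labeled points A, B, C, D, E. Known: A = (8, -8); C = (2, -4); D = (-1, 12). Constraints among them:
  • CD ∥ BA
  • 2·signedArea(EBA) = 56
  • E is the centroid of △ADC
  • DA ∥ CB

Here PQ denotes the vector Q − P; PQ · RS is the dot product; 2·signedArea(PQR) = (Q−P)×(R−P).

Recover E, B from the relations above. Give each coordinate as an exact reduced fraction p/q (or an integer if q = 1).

1. E_x = 3  [E is the centroid of △ADC]
2. E_y = 0  [E is the centroid of △ADC]
   → E = (3, 0)
3. B_x = 11  [CD ∥ BA ∩ DA ∥ CB]
4. B_y = -24  [CD ∥ BA ∩ DA ∥ CB]
   → B = (11, -24)

B = (11, -24)
E = (3, 0)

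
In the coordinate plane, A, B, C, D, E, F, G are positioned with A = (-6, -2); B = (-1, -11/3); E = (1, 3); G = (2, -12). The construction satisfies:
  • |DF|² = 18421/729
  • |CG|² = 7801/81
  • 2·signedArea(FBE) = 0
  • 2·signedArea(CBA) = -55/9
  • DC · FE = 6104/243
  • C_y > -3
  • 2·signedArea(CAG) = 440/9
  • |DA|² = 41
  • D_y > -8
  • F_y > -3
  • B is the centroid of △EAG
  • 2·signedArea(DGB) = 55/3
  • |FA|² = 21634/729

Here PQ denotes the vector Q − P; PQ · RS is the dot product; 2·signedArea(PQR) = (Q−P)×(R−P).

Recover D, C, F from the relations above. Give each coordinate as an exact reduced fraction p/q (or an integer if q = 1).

1. C_x = -2/3  [2·signedArea(CBA) = -55/9 ∩ 2·signedArea(CAG) = 440/9]
2. C_y = -23/9  [2·signedArea(CBA) = -55/9 ∩ 2·signedArea(CAG) = 440/9]
   → C = (-2/3, -23/9)
3. F_x = -5/9  [line -20/3·x + 2·y + 2/3 = 0 ∩ |FA|² = 21634/729]
4. F_y = -59/27  [line -20/3·x + 2·y + 2/3 = 0 ∩ |FA|² = 21634/729]
   → F = (-5/9, -59/27)
5. D_x = -2  [2·signedArea(DGB) = 55/3 ∩ DC · FE = 6104/243]
6. D_y = -7  [2·signedArea(DGB) = 55/3 ∩ DC · FE = 6104/243]
   → D = (-2, -7)

C = (-2/3, -23/9)
D = (-2, -7)
F = (-5/9, -59/27)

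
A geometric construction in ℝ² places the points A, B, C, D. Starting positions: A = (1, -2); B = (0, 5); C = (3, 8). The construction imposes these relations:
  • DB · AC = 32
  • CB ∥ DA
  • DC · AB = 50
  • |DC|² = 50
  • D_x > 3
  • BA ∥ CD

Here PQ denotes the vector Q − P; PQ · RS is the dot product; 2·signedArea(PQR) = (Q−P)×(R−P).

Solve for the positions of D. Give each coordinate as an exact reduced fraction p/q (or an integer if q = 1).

1. D_x = 4  [CB ∥ DA ∩ BA ∥ CD]
2. D_y = 1  [CB ∥ DA ∩ BA ∥ CD]
   → D = (4, 1)

D = (4, 1)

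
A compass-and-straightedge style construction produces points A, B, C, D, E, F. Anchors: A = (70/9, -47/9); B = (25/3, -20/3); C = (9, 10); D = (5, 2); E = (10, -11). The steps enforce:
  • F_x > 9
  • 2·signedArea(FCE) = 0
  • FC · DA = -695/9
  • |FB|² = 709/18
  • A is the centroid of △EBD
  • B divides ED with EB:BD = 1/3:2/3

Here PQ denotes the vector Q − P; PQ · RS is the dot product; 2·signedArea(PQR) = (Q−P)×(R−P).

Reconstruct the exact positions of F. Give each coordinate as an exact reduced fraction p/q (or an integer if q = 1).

F = (19/2, -1/2)

1. F_x = 19/2  [2·signedArea(FCE) = 0 ∩ FC · DA = -695/9]
2. F_y = -1/2  [2·signedArea(FCE) = 0 ∩ FC · DA = -695/9]
   → F = (19/2, -1/2)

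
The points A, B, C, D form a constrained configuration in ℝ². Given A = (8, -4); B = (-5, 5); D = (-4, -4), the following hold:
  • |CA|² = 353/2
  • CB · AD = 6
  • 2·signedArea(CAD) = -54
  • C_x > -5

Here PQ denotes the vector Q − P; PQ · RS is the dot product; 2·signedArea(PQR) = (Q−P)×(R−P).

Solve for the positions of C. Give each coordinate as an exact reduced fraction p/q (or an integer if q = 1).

C = (-9/2, 1/2)

1. C_x = -9/2  [2·signedArea(CAD) = -54 ∩ CB · AD = 6]
2. C_y = 1/2  [2·signedArea(CAD) = -54 ∩ CB · AD = 6]
   → C = (-9/2, 1/2)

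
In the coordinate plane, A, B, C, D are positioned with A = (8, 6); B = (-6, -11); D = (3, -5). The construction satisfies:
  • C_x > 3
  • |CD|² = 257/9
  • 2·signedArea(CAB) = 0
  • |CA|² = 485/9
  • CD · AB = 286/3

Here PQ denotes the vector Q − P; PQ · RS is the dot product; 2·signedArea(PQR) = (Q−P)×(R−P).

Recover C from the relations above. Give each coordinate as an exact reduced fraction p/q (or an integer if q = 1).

C = (10/3, 1/3)

1. C_x = 10/3  [2·signedArea(CAB) = 0 ∩ CD · AB = 286/3]
2. C_y = 1/3  [2·signedArea(CAB) = 0 ∩ CD · AB = 286/3]
   → C = (10/3, 1/3)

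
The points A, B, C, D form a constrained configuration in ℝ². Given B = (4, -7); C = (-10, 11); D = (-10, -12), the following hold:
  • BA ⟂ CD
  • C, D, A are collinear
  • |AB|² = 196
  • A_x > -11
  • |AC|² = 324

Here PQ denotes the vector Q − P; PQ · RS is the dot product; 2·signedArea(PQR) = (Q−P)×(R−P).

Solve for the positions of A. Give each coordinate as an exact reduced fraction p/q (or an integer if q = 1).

1. A_x = -10  [C, D, A are collinear ∩ BA ⟂ CD]
2. A_y = -7  [C, D, A are collinear ∩ BA ⟂ CD]
   → A = (-10, -7)

A = (-10, -7)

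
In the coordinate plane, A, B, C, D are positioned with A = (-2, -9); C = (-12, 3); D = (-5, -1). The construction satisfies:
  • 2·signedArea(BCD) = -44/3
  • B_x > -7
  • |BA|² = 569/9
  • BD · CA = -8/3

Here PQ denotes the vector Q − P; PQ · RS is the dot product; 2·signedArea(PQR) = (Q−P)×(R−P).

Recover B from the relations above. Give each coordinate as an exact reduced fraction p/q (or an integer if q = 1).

1. B_x = -19/3  [2·signedArea(BCD) = -44/3 ∩ BD · CA = -8/3]
2. B_y = -7/3  [2·signedArea(BCD) = -44/3 ∩ BD · CA = -8/3]
   → B = (-19/3, -7/3)

B = (-19/3, -7/3)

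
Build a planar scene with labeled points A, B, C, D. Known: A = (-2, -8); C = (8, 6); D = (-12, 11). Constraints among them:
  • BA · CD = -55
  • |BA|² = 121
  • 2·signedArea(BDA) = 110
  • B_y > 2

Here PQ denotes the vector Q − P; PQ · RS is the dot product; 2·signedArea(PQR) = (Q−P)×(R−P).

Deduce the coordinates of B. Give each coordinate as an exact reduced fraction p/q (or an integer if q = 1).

1. B_x = -2  [2·signedArea(BDA) = 110 ∩ BA · CD = -55]
2. B_y = 3  [2·signedArea(BDA) = 110 ∩ BA · CD = -55]
   → B = (-2, 3)

B = (-2, 3)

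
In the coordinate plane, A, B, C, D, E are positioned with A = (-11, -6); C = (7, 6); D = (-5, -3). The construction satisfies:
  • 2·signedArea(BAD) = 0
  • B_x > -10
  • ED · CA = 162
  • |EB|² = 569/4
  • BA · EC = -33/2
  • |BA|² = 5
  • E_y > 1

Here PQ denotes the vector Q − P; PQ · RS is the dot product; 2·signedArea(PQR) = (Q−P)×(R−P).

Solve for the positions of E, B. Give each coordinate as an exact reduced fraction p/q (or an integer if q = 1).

B = (-9, -5)
E = (1, 3/2)

1. B_x = -9  [line -3·x + 6·y + 3 = 0 ∩ |BA|² = 5]
2. B_y = -5  [line -3·x + 6·y + 3 = 0 ∩ |BA|² = 5]
   → B = (-9, -5)
3. E_x = 1  [ED · CA = 162 ∩ BA · EC = -33/2]
4. E_y = 3/2  [ED · CA = 162 ∩ BA · EC = -33/2]
   → E = (1, 3/2)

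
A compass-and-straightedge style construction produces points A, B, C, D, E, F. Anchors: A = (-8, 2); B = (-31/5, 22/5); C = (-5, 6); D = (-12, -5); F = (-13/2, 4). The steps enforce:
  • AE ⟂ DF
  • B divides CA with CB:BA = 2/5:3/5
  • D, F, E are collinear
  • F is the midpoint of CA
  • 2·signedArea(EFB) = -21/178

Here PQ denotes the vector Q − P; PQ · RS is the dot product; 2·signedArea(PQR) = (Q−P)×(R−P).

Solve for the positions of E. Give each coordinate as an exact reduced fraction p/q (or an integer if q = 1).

1. E_x = -694/89  [D, F, E are collinear ∩ AE ⟂ DF]
2. E_y = 167/89  [D, F, E are collinear ∩ AE ⟂ DF]
   → E = (-694/89, 167/89)

E = (-694/89, 167/89)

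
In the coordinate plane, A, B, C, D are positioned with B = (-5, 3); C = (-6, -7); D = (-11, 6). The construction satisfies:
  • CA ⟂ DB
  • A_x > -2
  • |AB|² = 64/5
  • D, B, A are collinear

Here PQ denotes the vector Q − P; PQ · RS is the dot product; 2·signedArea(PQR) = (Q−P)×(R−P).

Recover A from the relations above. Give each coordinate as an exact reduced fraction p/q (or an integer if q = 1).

A = (-9/5, 7/5)

1. A_x = -9/5  [D, B, A are collinear ∩ CA ⟂ DB]
2. A_y = 7/5  [D, B, A are collinear ∩ CA ⟂ DB]
   → A = (-9/5, 7/5)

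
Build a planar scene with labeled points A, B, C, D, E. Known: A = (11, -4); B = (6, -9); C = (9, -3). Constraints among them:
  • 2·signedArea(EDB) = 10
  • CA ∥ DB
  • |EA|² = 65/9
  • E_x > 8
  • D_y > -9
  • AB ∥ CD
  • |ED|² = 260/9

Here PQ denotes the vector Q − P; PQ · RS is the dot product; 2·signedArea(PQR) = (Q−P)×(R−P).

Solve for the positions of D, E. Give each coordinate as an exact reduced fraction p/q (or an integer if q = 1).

1. D_x = 4  [CA ∥ DB ∩ AB ∥ CD]
2. D_y = -8  [CA ∥ DB ∩ AB ∥ CD]
   → D = (4, -8)
3. E_x = 26/3  [line 1·x + 2·y + 2 = 0 ∩ |ED|² = 260/9]
4. E_y = -16/3  [line 1·x + 2·y + 2 = 0 ∩ |ED|² = 260/9]
   → E = (26/3, -16/3)

D = (4, -8)
E = (26/3, -16/3)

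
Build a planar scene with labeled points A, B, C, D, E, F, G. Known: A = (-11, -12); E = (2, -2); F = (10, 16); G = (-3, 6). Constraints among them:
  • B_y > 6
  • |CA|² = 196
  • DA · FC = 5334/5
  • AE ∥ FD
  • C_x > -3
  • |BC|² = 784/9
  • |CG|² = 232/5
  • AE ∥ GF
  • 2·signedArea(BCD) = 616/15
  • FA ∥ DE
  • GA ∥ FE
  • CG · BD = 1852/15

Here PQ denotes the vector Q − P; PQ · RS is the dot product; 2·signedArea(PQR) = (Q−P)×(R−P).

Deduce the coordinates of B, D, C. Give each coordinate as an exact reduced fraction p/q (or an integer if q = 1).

B = (3, 20/3)
C = (-13/5, -4/5)
D = (23, 26)

1. D_x = 23  [FA ∥ DE ∩ AE ∥ FD]
2. D_y = 26  [FA ∥ DE ∩ AE ∥ FD]
   → D = (23, 26)
3. C_x = -13/5  [line -34·x + -38·y + -594/5 = 0 ∩ |CG|² = 232/5]
4. C_y = -4/5  [line -34·x + -38·y + -594/5 = 0 ∩ |CG|² = 232/5]
   → C = (-13/5, -4/5)
5. B_x = 3  [2·signedArea(BCD) = 616/15 ∩ CG · BD = 1852/15]
6. B_y = 20/3  [2·signedArea(BCD) = 616/15 ∩ CG · BD = 1852/15]
   → B = (3, 20/3)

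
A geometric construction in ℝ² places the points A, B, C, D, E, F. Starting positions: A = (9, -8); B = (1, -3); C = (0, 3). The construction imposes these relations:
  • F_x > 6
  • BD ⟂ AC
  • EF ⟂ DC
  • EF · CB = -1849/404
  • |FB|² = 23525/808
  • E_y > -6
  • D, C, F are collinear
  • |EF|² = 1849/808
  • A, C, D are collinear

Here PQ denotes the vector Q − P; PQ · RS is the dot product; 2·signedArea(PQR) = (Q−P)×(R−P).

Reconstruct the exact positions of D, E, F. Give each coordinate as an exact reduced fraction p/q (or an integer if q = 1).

1. D_x = 675/202  [A, C, D are collinear ∩ BD ⟂ AC]
2. D_y = -219/202  [A, C, D are collinear ∩ BD ⟂ AC]
   → D = (675/202, -219/202)
3. F_x = 2493/404  [line -825/202·x + -675/202·y + 2025/202 = 0 ∩ |FB|² = 23525/808]
4. F_y = -1835/404  [line -825/202·x + -675/202·y + 2025/202 = 0 ∩ |FB|² = 23525/808]
   → F = (2493/404, -1835/404)
5. E_x = 5  [EF · CB = -1849/404 ∩ EF ⟂ DC]
6. E_y = -11/2  [EF · CB = -1849/404 ∩ EF ⟂ DC]
   → E = (5, -11/2)

D = (675/202, -219/202)
E = (5, -11/2)
F = (2493/404, -1835/404)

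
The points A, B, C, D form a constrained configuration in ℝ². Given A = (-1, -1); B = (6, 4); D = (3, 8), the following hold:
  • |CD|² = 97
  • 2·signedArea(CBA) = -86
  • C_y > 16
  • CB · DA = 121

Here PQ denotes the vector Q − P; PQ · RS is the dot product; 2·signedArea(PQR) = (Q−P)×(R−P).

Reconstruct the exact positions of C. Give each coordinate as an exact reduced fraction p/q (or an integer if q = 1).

C = (7, 17)

1. C_x = 7  [2·signedArea(CBA) = -86 ∩ CB · DA = 121]
2. C_y = 17  [2·signedArea(CBA) = -86 ∩ CB · DA = 121]
   → C = (7, 17)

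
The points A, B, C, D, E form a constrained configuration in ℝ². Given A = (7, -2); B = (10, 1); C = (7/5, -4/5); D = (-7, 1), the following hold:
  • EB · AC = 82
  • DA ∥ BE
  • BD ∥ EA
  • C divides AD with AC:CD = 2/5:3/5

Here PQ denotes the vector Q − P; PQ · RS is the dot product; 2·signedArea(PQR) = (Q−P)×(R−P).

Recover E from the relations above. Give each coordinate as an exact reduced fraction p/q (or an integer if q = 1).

1. E_x = 24  [BD ∥ EA ∩ DA ∥ BE]
2. E_y = -2  [BD ∥ EA ∩ DA ∥ BE]
   → E = (24, -2)

E = (24, -2)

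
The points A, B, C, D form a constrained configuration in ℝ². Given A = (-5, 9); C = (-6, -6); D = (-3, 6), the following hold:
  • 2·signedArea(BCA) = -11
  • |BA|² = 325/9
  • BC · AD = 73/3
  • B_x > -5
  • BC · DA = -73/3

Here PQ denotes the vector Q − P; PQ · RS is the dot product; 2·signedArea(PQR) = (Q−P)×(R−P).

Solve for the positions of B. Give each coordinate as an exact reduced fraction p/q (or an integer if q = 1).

1. B_x = -14/3  [BC · AD = 73/3 ∩ 2·signedArea(BCA) = -11]
2. B_y = 3  [BC · AD = 73/3 ∩ 2·signedArea(BCA) = -11]
   → B = (-14/3, 3)

B = (-14/3, 3)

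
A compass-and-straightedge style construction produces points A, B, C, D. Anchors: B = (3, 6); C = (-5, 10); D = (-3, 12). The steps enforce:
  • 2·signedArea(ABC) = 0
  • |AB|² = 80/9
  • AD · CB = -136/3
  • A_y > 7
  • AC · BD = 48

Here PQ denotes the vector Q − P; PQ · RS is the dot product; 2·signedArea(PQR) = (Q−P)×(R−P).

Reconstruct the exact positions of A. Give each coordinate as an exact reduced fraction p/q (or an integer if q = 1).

1. A_x = 1/3  [2·signedArea(ABC) = 0 ∩ AD · CB = -136/3]
2. A_y = 22/3  [2·signedArea(ABC) = 0 ∩ AD · CB = -136/3]
   → A = (1/3, 22/3)

A = (1/3, 22/3)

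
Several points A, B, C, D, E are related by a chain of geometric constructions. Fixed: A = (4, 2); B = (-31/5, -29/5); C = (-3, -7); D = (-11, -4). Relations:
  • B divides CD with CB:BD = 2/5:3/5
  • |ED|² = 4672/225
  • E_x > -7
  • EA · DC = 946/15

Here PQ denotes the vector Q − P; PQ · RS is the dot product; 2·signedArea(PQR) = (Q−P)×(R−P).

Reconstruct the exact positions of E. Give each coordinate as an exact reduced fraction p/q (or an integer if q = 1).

E = (-101/15, -28/5)

1. E_x = -101/15  [line -8·x + 3·y + -556/15 = 0 ∩ |ED|² = 4672/225]
2. E_y = -28/5  [line -8·x + 3·y + -556/15 = 0 ∩ |ED|² = 4672/225]
   → E = (-101/15, -28/5)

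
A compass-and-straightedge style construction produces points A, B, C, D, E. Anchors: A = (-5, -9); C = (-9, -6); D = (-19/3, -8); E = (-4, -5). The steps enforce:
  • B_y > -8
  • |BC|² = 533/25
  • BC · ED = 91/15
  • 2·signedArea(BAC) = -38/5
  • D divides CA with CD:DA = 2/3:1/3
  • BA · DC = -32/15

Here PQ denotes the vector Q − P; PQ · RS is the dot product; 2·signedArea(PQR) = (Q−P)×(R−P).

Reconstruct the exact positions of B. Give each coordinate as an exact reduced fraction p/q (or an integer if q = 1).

1. B_x = -23/5  [2·signedArea(BAC) = -38/5 ∩ BC · ED = 91/15]
2. B_y = -37/5  [2·signedArea(BAC) = -38/5 ∩ BC · ED = 91/15]
   → B = (-23/5, -37/5)

B = (-23/5, -37/5)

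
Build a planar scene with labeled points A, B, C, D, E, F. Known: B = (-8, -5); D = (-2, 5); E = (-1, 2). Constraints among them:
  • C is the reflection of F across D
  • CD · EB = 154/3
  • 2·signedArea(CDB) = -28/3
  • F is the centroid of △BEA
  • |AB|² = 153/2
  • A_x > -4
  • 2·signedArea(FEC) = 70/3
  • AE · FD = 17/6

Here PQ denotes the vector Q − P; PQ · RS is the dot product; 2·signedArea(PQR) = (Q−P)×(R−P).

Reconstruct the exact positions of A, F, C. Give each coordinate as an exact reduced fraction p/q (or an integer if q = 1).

1. C_x = 1/6  [2·signedArea(CDB) = -28/3 ∩ CD · EB = 154/3]
2. C_y = 61/6  [2·signedArea(CDB) = -28/3 ∩ CD · EB = 154/3]
   → C = (1/6, 61/6)
3. F_x = -25/6  [C is the reflection of F across D]
4. F_y = -1/6  [C is the reflection of F across D]
   → F = (-25/6, -1/6)
5. A_x = -7/2  [AE · FD = 17/6 ∩ F is the centroid of △BEA]
6. A_y = 5/2  [AE · FD = 17/6 ∩ F is the centroid of △BEA]
   → A = (-7/2, 5/2)

A = (-7/2, 5/2)
C = (1/6, 61/6)
F = (-25/6, -1/6)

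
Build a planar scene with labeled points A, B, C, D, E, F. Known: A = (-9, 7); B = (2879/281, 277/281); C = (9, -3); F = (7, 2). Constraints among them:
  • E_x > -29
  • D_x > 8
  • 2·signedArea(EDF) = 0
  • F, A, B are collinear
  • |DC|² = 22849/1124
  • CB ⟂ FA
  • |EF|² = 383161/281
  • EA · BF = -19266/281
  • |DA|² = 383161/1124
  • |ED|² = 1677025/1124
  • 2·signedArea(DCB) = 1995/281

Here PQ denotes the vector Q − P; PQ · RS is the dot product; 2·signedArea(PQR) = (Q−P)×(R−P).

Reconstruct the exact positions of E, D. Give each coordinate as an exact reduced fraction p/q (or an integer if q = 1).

D = (2423/281, 839/562)
E = (-7937/281, 3657/281)

1. E_x = -7937/281  [line 912/281·x + -285/281·y + 29469/281 = 0 ∩ |EF|² = 383161/281]
2. E_y = 3657/281  [line 912/281·x + -285/281·y + 29469/281 = 0 ∩ |EF|² = 383161/281]
   → E = (-7937/281, 3657/281)
3. D_x = 2423/281  [2·signedArea(EDF) = 0 ∩ 2·signedArea(DCB) = 1995/281]
4. D_y = 839/562  [2·signedArea(EDF) = 0 ∩ 2·signedArea(DCB) = 1995/281]
   → D = (2423/281, 839/562)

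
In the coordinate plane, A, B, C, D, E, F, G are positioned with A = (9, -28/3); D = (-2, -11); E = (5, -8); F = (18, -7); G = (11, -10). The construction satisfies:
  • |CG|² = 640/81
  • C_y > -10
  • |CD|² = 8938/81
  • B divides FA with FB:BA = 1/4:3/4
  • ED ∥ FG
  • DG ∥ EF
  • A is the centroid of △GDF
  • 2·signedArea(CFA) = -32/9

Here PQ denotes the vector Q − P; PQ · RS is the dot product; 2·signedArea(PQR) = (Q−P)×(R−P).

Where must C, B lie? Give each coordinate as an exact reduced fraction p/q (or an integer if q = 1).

1. C_x = 25/3  [line 7/3·x + -9·y + -913/9 = 0 ∩ |CD|² = 8938/81]
2. C_y = -82/9  [line 7/3·x + -9·y + -913/9 = 0 ∩ |CD|² = 8938/81]
   → C = (25/3, -82/9)
3. B_x = 63/4  [B divides FA with FB:BA = 1/4:3/4]
4. B_y = -91/12  [B divides FA with FB:BA = 1/4:3/4]
   → B = (63/4, -91/12)

B = (63/4, -91/12)
C = (25/3, -82/9)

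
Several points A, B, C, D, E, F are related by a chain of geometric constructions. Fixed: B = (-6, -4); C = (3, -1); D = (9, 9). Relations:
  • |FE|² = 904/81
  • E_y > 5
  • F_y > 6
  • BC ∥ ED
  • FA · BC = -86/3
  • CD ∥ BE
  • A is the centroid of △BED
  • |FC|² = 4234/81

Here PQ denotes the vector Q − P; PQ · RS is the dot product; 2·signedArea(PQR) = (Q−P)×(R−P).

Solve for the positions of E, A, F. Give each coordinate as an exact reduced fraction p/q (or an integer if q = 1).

A = (1, 11/3)
E = (0, 6)
F = (10/3, 56/9)

1. E_x = 0  [BC ∥ ED ∩ CD ∥ BE]
2. E_y = 6  [BC ∥ ED ∩ CD ∥ BE]
   → E = (0, 6)
3. A_x = 1  [A is the centroid of △BED]
4. A_y = 11/3  [A is the centroid of △BED]
   → A = (1, 11/3)
5. F_x = 10/3  [line -9·x + -3·y + 146/3 = 0 ∩ |FC|² = 4234/81]
6. F_y = 56/9  [line -9·x + -3·y + 146/3 = 0 ∩ |FC|² = 4234/81]
   → F = (10/3, 56/9)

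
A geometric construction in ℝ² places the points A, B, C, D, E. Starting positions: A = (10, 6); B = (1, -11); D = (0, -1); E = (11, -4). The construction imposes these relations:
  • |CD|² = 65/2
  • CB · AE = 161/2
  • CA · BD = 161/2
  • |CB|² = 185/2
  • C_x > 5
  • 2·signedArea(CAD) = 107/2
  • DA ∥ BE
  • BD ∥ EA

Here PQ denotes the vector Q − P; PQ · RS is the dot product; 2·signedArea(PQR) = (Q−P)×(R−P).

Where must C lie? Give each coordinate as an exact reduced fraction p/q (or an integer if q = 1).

1. C_x = 11/2  [CA · BD = 161/2 ∩ 2·signedArea(CAD) = 107/2]
2. C_y = -5/2  [CA · BD = 161/2 ∩ 2·signedArea(CAD) = 107/2]
   → C = (11/2, -5/2)

C = (11/2, -5/2)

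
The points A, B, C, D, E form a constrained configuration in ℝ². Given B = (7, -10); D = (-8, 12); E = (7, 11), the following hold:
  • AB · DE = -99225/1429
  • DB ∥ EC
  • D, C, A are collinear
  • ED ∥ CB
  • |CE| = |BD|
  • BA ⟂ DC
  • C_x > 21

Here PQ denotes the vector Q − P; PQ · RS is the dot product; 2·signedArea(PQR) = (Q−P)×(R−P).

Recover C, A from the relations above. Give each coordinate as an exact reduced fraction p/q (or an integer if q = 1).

1. C_x = 22  [ED ∥ CB ∩ DB ∥ EC]
2. C_y = -11  [ED ∥ CB ∩ DB ∥ EC]
   → C = (22, -11)
3. A_x = 17248/1429  [D, C, A are collinear ∩ BA ⟂ DC]
4. A_y = -4840/1429  [D, C, A are collinear ∩ BA ⟂ DC]
   → A = (17248/1429, -4840/1429)

A = (17248/1429, -4840/1429)
C = (22, -11)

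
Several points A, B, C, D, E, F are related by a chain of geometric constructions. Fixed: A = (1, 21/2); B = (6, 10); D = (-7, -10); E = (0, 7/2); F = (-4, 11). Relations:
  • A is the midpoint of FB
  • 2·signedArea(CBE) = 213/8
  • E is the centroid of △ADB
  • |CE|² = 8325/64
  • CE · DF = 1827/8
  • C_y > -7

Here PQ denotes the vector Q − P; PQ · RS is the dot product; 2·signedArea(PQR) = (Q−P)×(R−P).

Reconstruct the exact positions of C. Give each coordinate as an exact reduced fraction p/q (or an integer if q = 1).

1. C_x = -21/4  [2·signedArea(CBE) = 213/8 ∩ CE · DF = 1827/8]
2. C_y = -53/8  [2·signedArea(CBE) = 213/8 ∩ CE · DF = 1827/8]
   → C = (-21/4, -53/8)

C = (-21/4, -53/8)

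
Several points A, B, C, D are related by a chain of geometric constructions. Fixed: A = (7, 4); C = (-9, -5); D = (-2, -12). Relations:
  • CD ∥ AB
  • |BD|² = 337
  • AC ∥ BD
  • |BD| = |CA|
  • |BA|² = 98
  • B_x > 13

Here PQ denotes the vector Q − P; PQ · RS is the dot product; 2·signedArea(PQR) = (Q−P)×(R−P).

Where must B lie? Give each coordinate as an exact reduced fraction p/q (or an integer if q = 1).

1. B_x = 14  [AC ∥ BD ∩ CD ∥ AB]
2. B_y = -3  [AC ∥ BD ∩ CD ∥ AB]
   → B = (14, -3)

B = (14, -3)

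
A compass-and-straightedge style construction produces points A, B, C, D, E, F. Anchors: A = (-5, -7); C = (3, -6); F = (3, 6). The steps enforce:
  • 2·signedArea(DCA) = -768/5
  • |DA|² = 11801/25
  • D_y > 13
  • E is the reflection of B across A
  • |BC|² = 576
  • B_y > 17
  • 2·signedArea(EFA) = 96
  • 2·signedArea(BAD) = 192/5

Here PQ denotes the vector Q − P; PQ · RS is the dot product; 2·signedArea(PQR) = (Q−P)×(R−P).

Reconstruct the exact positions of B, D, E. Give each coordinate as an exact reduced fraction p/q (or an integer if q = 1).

1. D_x = 3  [line 1·x + -8·y + 513/5 = 0 ∩ |DA|² = 11801/25]
2. D_y = 66/5  [line 1·x + -8·y + 513/5 = 0 ∩ |DA|² = 11801/25]
   → D = (3, 66/5)
3. B_x = 3  [line -101/5·x + 8·y + -417/5 = 0 ∩ |BC|² = 576]
4. B_y = 18  [line -101/5·x + 8·y + -417/5 = 0 ∩ |BC|² = 576]
   → B = (3, 18)
5. E_x = -13  [E is the reflection of B across A]
6. E_y = -32  [E is the reflection of B across A]
   → E = (-13, -32)

B = (3, 18)
D = (3, 66/5)
E = (-13, -32)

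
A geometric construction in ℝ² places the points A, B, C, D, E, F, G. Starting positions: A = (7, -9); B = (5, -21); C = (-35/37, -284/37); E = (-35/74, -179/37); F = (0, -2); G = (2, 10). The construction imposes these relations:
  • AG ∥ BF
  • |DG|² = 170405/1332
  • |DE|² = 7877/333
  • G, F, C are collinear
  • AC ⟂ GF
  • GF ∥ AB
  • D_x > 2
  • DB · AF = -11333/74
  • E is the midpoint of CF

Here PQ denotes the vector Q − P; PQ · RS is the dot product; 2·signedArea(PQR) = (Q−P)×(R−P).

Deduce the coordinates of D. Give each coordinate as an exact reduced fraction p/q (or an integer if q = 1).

1. D_x = 631/222  [line 7·x + -7·y + -2135/74 = 0 ∩ |DE|² = 7877/333]
2. D_y = -142/111  [line 7·x + -7·y + -2135/74 = 0 ∩ |DE|² = 7877/333]
   → D = (631/222, -142/111)

D = (631/222, -142/111)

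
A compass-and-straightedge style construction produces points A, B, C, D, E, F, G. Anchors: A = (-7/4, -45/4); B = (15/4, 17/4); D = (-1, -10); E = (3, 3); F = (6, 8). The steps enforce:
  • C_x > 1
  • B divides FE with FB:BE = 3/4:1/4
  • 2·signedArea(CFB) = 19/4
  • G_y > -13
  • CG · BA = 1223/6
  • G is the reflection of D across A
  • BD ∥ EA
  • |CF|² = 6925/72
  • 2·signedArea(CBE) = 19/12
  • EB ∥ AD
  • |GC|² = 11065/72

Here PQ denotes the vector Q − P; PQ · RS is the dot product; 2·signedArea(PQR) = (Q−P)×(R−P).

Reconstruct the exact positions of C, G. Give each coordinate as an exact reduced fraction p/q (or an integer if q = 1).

C = (23/12, -11/12)
G = (-5/2, -25/2)

1. G_x = -5/2  [G is the reflection of D across A]
2. G_y = -25/2  [G is the reflection of D across A]
   → G = (-5/2, -25/2)
3. C_x = 23/12  [2·signedArea(CFB) = 19/4 ∩ CG · BA = 1223/6]
4. C_y = -11/12  [2·signedArea(CFB) = 19/4 ∩ CG · BA = 1223/6]
   → C = (23/12, -11/12)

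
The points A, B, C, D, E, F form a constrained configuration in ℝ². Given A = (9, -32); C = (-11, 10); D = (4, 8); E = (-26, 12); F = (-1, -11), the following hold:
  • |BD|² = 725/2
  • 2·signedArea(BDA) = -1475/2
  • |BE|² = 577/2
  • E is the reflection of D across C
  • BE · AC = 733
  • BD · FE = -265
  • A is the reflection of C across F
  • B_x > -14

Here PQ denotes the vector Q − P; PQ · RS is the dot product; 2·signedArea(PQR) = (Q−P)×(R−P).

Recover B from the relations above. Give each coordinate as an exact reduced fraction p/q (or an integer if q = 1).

1. B_x = -27/2  [BD · FE = -265 ∩ 2·signedArea(BDA) = -1475/2]
2. B_y = 1/2  [BD · FE = -265 ∩ 2·signedArea(BDA) = -1475/2]
   → B = (-27/2, 1/2)

B = (-27/2, 1/2)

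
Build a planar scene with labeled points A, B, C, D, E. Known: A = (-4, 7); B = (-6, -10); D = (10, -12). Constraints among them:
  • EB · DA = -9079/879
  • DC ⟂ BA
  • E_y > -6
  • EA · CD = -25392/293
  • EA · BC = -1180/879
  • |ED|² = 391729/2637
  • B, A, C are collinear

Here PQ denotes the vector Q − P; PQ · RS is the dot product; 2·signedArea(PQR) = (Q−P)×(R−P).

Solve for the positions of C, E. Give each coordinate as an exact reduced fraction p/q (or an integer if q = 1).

1. C_x = -1762/293  [B, A, C are collinear ∩ DC ⟂ BA]
2. C_y = -2964/293  [B, A, C are collinear ∩ DC ⟂ BA]
   → C = (-1762/293, -2964/293)
3. E_x = -4/879  [EB · DA = -9079/879 ∩ EA · BC = -1180/879]
4. E_y = -4429/879  [EB · DA = -9079/879 ∩ EA · BC = -1180/879]
   → E = (-4/879, -4429/879)

C = (-1762/293, -2964/293)
E = (-4/879, -4429/879)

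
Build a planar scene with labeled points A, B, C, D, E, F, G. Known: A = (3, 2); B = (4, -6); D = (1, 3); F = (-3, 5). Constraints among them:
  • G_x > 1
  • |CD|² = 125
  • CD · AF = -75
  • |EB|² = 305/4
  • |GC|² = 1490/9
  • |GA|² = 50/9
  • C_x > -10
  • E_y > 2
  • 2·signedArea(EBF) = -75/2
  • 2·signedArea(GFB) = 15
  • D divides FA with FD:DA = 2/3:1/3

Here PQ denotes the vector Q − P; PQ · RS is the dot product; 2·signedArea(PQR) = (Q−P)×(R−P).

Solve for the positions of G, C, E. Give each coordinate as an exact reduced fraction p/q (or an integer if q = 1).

1. G_x = 4/3  [line 11·x + 7·y + -17 = 0 ∩ |GA|² = 50/9]
2. G_y = 1/3  [line 11·x + 7·y + -17 = 0 ∩ |GA|² = 50/9]
   → G = (4/3, 1/3)
3. C_x = -9  [line 6·x + -3·y + 78 = 0 ∩ |GC|² = 1490/9]
4. C_y = 8  [line 6·x + -3·y + 78 = 0 ∩ |GC|² = 1490/9]
   → C = (-9, 8)
5. E_x = 2  [line -11·x + -7·y + 79/2 = 0 ∩ |EB|² = 305/4]
6. E_y = 5/2  [line -11·x + -7·y + 79/2 = 0 ∩ |EB|² = 305/4]
   → E = (2, 5/2)

C = (-9, 8)
E = (2, 5/2)
G = (4/3, 1/3)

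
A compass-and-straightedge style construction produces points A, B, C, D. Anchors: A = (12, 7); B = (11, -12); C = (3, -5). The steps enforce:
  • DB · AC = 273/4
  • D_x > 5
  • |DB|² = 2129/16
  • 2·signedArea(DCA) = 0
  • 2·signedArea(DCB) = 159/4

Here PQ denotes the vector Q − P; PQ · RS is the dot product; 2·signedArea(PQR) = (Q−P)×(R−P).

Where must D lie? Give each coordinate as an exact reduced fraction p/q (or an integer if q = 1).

1. D_x = 21/4  [2·signedArea(DCA) = 0 ∩ DB · AC = 273/4]
2. D_y = -2  [2·signedArea(DCA) = 0 ∩ DB · AC = 273/4]
   → D = (21/4, -2)

D = (21/4, -2)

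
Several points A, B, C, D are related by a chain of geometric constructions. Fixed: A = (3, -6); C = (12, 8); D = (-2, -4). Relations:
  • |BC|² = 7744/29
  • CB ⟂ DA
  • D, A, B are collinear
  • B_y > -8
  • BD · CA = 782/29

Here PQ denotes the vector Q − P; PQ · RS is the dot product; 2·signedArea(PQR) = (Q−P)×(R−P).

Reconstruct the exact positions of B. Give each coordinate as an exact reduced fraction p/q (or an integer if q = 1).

B = (172/29, -208/29)

1. B_x = 172/29  [D, A, B are collinear ∩ CB ⟂ DA]
2. B_y = -208/29  [D, A, B are collinear ∩ CB ⟂ DA]
   → B = (172/29, -208/29)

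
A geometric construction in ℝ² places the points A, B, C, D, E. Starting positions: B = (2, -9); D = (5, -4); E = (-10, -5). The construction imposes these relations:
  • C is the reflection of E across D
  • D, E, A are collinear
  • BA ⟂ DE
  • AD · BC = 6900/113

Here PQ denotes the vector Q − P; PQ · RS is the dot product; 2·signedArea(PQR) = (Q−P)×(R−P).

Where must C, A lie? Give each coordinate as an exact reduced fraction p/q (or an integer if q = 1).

1. C_x = 20  [C is the reflection of E across D]
2. C_y = -3  [C is the reflection of E across D]
   → C = (20, -3)
3. A_x = 190/113  [D, E, A are collinear ∩ BA ⟂ DE]
4. A_y = -477/113  [D, E, A are collinear ∩ BA ⟂ DE]
   → A = (190/113, -477/113)

A = (190/113, -477/113)
C = (20, -3)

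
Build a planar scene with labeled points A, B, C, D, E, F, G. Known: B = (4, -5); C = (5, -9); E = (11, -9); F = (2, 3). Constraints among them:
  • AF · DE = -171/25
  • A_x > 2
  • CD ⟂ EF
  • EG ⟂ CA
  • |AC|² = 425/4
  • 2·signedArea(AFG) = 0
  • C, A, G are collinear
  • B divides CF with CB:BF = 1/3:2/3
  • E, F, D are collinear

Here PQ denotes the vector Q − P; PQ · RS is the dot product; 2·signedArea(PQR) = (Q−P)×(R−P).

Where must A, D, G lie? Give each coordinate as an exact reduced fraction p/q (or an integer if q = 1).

A = (5/2, 1)
D = (221/25, -153/25)
G = (91/17, -177/17)

1. D_x = 221/25  [E, F, D are collinear ∩ CD ⟂ EF]
2. D_y = -153/25  [E, F, D are collinear ∩ CD ⟂ EF]
   → D = (221/25, -153/25)
3. A_x = 5/2  [line -54/25·x + 72/25·y + 63/25 = 0 ∩ |AC|² = 425/4]
4. A_y = 1  [line -54/25·x + 72/25·y + 63/25 = 0 ∩ |AC|² = 425/4]
   → A = (5/2, 1)
5. G_x = 91/17  [2·signedArea(AFG) = 0 ∩ EG ⟂ CA]
6. G_y = -177/17  [2·signedArea(AFG) = 0 ∩ EG ⟂ CA]
   → G = (91/17, -177/17)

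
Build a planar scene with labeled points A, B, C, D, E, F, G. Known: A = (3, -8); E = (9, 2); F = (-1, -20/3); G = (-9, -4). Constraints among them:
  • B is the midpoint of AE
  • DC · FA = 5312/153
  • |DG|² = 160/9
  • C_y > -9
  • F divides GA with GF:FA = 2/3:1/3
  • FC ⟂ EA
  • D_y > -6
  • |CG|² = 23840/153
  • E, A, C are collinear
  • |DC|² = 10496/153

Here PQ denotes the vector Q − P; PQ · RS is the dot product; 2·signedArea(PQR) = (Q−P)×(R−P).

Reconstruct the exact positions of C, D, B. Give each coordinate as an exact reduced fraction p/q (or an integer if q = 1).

B = (6, -3)
C = (43/17, -448/51)
D = (-5, -16/3)

1. C_x = 43/17  [E, A, C are collinear ∩ FC ⟂ EA]
2. C_y = -448/51  [E, A, C are collinear ∩ FC ⟂ EA]
   → C = (43/17, -448/51)
3. D_x = -5  [line -4·x + 4/3·y + -116/9 = 0 ∩ |DG|² = 160/9]
4. D_y = -16/3  [line -4·x + 4/3·y + -116/9 = 0 ∩ |DG|² = 160/9]
   → D = (-5, -16/3)
5. B_x = 6  [B is the midpoint of AE]
6. B_y = -3  [B is the midpoint of AE]
   → B = (6, -3)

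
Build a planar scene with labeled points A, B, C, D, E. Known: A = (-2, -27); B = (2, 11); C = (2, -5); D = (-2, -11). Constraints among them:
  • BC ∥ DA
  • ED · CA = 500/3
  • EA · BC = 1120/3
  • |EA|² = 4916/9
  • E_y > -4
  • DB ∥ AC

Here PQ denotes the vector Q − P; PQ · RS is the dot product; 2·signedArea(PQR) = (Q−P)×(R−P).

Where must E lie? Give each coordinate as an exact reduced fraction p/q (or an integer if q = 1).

1. E_x = -2/3  [ED · CA = 500/3 ∩ EA · BC = 1120/3]
2. E_y = -11/3  [ED · CA = 500/3 ∩ EA · BC = 1120/3]
   → E = (-2/3, -11/3)

E = (-2/3, -11/3)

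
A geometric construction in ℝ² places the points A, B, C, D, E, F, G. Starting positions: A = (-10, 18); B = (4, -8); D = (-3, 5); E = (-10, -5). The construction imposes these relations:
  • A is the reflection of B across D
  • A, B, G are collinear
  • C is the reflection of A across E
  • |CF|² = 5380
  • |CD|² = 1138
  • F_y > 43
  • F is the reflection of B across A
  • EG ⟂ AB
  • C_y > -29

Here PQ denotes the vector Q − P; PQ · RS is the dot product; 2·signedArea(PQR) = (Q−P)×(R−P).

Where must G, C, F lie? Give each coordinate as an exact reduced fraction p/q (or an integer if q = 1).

1. G_x = -87/218  [A, B, G are collinear ∩ EG ⟂ AB]
2. G_y = 37/218  [A, B, G are collinear ∩ EG ⟂ AB]
   → G = (-87/218, 37/218)
3. C_x = -10  [C is the reflection of A across E]
4. C_y = -28  [C is the reflection of A across E]
   → C = (-10, -28)
5. F_x = -24  [F is the reflection of B across A]
6. F_y = 44  [F is the reflection of B across A]
   → F = (-24, 44)

C = (-10, -28)
F = (-24, 44)
G = (-87/218, 37/218)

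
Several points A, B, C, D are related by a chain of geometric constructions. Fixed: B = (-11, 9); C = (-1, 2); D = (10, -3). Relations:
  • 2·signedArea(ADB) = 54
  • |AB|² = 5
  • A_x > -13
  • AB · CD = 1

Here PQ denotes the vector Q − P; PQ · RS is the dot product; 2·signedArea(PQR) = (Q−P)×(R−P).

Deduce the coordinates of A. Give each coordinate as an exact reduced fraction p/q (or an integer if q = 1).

A = (-12, 7)

1. A_x = -12  [2·signedArea(ADB) = 54 ∩ AB · CD = 1]
2. A_y = 7  [2·signedArea(ADB) = 54 ∩ AB · CD = 1]
   → A = (-12, 7)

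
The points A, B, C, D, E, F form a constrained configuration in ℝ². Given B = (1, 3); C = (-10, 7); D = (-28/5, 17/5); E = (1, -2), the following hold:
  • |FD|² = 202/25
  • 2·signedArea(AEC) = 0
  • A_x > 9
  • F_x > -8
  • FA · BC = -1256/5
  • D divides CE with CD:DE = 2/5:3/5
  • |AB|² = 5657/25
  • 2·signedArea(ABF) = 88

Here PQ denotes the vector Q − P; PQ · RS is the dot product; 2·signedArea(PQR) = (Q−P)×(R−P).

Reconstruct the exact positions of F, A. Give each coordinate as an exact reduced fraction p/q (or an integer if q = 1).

1. A_x = 49/5  [line -9·x + -11·y + -13 = 0 ∩ |AB|² = 5657/25]
2. A_y = -46/5  [line -9·x + -11·y + -13 = 0 ∩ |AB|² = 5657/25]
   → A = (49/5, -46/5)
3. F_x = -39/5  [FA · BC = -1256/5 ∩ 2·signedArea(ABF) = 88]
4. F_y = 26/5  [FA · BC = -1256/5 ∩ 2·signedArea(ABF) = 88]
   → F = (-39/5, 26/5)

A = (49/5, -46/5)
F = (-39/5, 26/5)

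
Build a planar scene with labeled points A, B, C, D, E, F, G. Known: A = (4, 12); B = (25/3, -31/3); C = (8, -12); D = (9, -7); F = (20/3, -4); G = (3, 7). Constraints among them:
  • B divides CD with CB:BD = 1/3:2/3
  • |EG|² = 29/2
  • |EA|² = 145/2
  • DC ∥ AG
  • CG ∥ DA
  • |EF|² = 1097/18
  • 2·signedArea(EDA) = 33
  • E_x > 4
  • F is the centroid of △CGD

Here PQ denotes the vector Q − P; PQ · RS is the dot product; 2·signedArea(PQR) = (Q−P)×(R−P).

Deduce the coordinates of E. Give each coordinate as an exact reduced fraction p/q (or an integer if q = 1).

E = (9/2, 7/2)

1. E_x = 9/2  [line -19·x + -5·y + 103 = 0 ∩ |EG|² = 29/2]
2. E_y = 7/2  [line -19·x + -5·y + 103 = 0 ∩ |EG|² = 29/2]
   → E = (9/2, 7/2)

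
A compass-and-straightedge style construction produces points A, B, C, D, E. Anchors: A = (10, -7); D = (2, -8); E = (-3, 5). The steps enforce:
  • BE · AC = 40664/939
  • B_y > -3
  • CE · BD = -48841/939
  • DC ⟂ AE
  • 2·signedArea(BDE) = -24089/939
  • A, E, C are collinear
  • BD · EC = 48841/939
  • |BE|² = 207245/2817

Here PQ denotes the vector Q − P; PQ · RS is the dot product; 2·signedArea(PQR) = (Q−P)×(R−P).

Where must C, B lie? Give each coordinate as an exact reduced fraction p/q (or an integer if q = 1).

1. C_x = 1934/313  [A, E, C are collinear ∩ DC ⟂ AE]
2. C_y = -1087/313  [A, E, C are collinear ∩ DC ⟂ AE]
   → C = (1934/313, -1087/313)
3. B_x = 1621/939  [BD · EC = 48841/939 ∩ 2·signedArea(BDE) = -24089/939]
4. B_y = -2026/939  [BD · EC = 48841/939 ∩ 2·signedArea(BDE) = -24089/939]
   → B = (1621/939, -2026/939)

B = (1621/939, -2026/939)
C = (1934/313, -1087/313)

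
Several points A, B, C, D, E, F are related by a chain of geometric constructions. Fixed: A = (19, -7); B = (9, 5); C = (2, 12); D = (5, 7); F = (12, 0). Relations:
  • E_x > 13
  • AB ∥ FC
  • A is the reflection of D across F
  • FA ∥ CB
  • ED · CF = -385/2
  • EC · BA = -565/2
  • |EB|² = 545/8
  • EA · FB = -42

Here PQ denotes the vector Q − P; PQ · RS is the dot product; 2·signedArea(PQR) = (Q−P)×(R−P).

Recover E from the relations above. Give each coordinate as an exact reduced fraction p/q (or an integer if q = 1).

1. E_x = 55/4  [EA · FB = -42 ∩ EC · BA = -565/2]
2. E_y = -7/4  [EA · FB = -42 ∩ EC · BA = -565/2]
   → E = (55/4, -7/4)

E = (55/4, -7/4)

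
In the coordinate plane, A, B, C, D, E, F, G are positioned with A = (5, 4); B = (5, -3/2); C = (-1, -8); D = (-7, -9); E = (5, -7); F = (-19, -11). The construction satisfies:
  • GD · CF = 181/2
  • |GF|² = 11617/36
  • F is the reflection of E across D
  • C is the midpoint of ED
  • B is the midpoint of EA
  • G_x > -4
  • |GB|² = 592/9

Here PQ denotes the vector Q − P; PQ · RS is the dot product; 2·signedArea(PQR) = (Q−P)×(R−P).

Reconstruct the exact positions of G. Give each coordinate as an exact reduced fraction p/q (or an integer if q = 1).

G = (-3, -17/6)

1. G_x = -3  [line 18·x + 3·y + 125/2 = 0 ∩ |GB|² = 592/9]
2. G_y = -17/6  [line 18·x + 3·y + 125/2 = 0 ∩ |GB|² = 592/9]
   → G = (-3, -17/6)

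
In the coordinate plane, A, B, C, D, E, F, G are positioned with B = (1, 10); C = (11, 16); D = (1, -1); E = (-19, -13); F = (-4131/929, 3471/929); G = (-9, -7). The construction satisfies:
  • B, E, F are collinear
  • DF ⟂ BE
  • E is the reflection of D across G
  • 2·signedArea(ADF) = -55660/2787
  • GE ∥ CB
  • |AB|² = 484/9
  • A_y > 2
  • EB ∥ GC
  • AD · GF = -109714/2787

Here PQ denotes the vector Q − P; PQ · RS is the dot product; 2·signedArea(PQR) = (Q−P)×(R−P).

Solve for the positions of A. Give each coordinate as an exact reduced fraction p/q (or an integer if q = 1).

1. A_x = 1  [AD · GF = -109714/2787 ∩ 2·signedArea(ADF) = -55660/2787]
2. A_y = 8/3  [AD · GF = -109714/2787 ∩ 2·signedArea(ADF) = -55660/2787]
   → A = (1, 8/3)

A = (1, 8/3)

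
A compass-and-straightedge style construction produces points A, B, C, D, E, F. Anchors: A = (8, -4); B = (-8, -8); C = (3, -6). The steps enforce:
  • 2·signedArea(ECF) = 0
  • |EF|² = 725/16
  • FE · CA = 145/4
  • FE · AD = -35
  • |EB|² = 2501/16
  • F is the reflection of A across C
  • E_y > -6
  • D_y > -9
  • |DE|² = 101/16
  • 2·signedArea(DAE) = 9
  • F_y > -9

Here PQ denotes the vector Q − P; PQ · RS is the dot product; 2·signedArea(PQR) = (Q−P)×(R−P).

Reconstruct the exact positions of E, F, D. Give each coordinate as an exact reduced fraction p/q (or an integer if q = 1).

D = (4, -8)
E = (17/4, -11/2)
F = (-2, -8)

1. F_x = -2  [F is the reflection of A across C]
2. F_y = -8  [F is the reflection of A across C]
   → F = (-2, -8)
3. E_x = 17/4  [2·signedArea(ECF) = 0 ∩ FE · CA = 145/4]
4. E_y = -11/2  [2·signedArea(ECF) = 0 ∩ FE · CA = 145/4]
   → E = (17/4, -11/2)
5. D_x = 4  [2·signedArea(DAE) = 9 ∩ FE · AD = -35]
6. D_y = -8  [2·signedArea(DAE) = 9 ∩ FE · AD = -35]
   → D = (4, -8)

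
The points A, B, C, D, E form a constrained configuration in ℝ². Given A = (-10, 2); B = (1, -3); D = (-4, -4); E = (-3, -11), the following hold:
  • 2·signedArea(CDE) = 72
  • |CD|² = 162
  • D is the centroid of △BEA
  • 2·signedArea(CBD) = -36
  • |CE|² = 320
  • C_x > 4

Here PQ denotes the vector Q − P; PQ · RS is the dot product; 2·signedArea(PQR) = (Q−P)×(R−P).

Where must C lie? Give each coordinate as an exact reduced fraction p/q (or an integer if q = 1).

C = (5, 5)

1. C_x = 5  [2·signedArea(CBD) = -36 ∩ 2·signedArea(CDE) = 72]
2. C_y = 5  [2·signedArea(CBD) = -36 ∩ 2·signedArea(CDE) = 72]
   → C = (5, 5)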